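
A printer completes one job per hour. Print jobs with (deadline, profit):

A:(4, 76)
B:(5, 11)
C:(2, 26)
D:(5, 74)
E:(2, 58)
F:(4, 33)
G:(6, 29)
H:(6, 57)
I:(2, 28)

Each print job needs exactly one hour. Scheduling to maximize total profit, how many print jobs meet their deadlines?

Take jobs in profit order; each goes to the latest open slot no later than its deadline.
By profit: A(d4,76), D(d5,74), E(d2,58), H(d6,57), F(d4,33), G(d6,29), I(d2,28), C(d2,26), B(d5,11)
A→slot 4; D→slot 5; E→slot 2; H→slot 6; F→slot 3; G→slot 1; I skipped; C skipped; B skipped.
6 of 9 scheduled.

6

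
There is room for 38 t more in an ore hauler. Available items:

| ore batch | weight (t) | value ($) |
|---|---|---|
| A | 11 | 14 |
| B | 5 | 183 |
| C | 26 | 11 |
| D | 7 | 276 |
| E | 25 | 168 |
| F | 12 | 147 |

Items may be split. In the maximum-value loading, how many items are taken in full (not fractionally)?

Sort by value per unit weight and fill in that order.
Order: D (276/7=39.43) > B (183/5=36.60) > F (147/12=12.25) > E (168/25=6.72) > A (14/11=1.27) > C (11/26=0.42)
Fill: take D (7 @ 276) → take B (5 @ 183) → take F (12 @ 147) → take 14/25 of E → 94.08; 38/38 used.
3 item(s) taken whole; one partial (take 14/25 of E).

3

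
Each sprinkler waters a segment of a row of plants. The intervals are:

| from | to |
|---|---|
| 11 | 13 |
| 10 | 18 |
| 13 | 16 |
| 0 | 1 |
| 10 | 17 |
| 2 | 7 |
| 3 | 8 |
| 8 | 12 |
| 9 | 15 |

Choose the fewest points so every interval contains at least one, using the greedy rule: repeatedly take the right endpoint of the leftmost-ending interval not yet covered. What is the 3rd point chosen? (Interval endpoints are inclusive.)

12

By right end: [0,1]  [2,7]  [3,8]  [8,12]  [11,13]  [9,15]  [13,16]  [10,17]  [10,18]
[0,1] uncovered → point at 1; [2,7] uncovered → point at 7; [8,12] uncovered → point at 12; [13,16] uncovered → point at 16.
Points: 1, 7, 12, 16 (4 total).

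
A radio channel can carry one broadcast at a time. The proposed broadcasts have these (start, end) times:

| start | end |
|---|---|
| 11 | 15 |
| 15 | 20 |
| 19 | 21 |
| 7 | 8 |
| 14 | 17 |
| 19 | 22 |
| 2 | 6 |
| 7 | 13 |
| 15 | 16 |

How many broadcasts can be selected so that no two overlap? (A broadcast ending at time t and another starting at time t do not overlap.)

5

Sort by end time and greedily take each interval whose start is ≥ the last chosen end.
Sorted by end: (2,6)  (7,8)  (7,13)  (11,15)  (15,16)  (14,17)  (15,20)  (19,21)  (19,22)
take (2,6); take (7,8); take (11,15); take (15,16); skip (14,17); take (19,21); skip (19,22).
Selected 5 broadcasts.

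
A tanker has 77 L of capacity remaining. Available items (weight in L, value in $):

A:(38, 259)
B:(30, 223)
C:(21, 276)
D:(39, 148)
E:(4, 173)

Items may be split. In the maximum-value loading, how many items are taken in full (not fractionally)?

3

Ratios (sorted): E 43.25, C 13.14, B 7.43, A 6.82, D 3.79
take E (4 @ 173); take C (21 @ 276); take B (30 @ 223); take 22/38 of A → 149.95. Capacity used 77/77.
3 item(s) taken whole; one partial (take 22/38 of A).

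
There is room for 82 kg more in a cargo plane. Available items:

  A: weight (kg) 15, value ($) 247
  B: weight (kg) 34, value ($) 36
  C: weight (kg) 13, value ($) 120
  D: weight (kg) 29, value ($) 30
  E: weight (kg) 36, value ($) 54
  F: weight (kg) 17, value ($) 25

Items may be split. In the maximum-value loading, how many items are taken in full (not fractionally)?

Sort by value per unit weight and fill in that order.
Order: A (247/15=16.47) > C (120/13=9.23) > E (54/36=1.50) > F (25/17=1.47) > B (36/34=1.06) > D (30/29=1.03)
Fill: take A (15 @ 247) → take C (13 @ 120) → take E (36 @ 54) → take F (17 @ 25) → take 1/34 of B → 1.06; 82/82 used.
4 item(s) taken whole; one partial (take 1/34 of B).

4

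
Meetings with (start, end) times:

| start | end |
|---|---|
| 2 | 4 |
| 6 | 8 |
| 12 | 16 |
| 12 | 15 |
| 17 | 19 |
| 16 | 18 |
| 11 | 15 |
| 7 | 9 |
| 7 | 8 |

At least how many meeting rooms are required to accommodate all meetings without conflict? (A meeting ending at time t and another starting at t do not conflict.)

Count concurrent intervals with a sweep; the peak is the room count.
Events (time:±→running): 2:+→1 4:-→0 6:+→1 7:+→2 7:+→3 … peak 3.

3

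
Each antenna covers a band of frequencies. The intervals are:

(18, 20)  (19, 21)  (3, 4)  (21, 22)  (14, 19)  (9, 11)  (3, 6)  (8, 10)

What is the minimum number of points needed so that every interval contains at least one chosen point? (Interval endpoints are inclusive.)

4

Sort by right endpoint; whenever an interval is uncovered, place a point at its right end.
Sorted: [3,4] [3,6] [8,10] [9,11] [14,19] [18,20] [19,21] [21,22]
{[3,4],[3,6]} hit by 4; {[8,10],[9,11]} hit by 10; {[14,19],[18,20],[19,21]} hit by 19; {[21,22]} hit by 22.
Points: 4, 10, 19, 22 (4 total).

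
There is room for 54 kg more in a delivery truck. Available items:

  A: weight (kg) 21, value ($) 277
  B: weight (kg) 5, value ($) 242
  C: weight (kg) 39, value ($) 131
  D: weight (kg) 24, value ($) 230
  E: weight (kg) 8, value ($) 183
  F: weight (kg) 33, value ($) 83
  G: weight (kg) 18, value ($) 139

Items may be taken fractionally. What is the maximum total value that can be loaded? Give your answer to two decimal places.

893.67

Greedy by value/weight ratio, highest first.
Order: B (242/5=48.40) > E (183/8=22.88) > A (277/21=13.19) > D (230/24=9.58) > G (139/18=7.72) > C (131/39=3.36) > F (83/33=2.52)
Fill: take B (5 @ 242) → take E (8 @ 183) → take A (21 @ 277) → take 20/24 of D → 191.67; 54/54 used.
Total value = 893.67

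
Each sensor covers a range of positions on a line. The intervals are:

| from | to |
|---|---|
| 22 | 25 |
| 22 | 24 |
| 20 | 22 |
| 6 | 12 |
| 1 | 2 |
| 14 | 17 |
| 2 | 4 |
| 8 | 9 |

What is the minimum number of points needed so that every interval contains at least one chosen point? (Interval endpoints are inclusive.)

Process intervals by earliest right end; each time one isn't hit yet, stab at its right endpoint.
Sorted: [1,2] [2,4] [8,9] [6,12] [14,17] [20,22] [22,24] [22,25]
{[1,2],[2,4]} hit by 2; {[8,9],[6,12]} hit by 9; {[14,17]} hit by 17; {[20,22],[22,24],[22,25]} hit by 22.
Points: 2, 9, 17, 22 (4 total).

4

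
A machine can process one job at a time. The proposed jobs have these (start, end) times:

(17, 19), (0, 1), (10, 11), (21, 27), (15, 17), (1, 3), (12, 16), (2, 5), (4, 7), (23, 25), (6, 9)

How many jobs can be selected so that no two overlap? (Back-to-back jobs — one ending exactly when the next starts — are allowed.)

7

By end time: (0,1), (1,3), (2,5), (4,7), (6,9), (10,11), (12,16), (15,17), (17,19), (23,25), (21,27).
Pick (0,1); next start ≥ 1 → (1,3); next start ≥ 3 → (4,7); next start ≥ 7 → (10,11); next start ≥ 11 → (12,16); next start ≥ 16 → (17,19); next start ≥ 19 → (23,25).
Selected 7 jobs.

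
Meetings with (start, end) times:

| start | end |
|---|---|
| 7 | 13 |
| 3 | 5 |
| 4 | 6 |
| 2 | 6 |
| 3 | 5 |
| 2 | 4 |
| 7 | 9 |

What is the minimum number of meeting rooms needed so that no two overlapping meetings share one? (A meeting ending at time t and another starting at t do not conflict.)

starts: [2, 2, 3, 3, 4, 7, 7]
ends:   [4, 5, 5, 6, 6, 9, 13]
s2→1 s2→2 s3→3 s3→4  — peak 4.

4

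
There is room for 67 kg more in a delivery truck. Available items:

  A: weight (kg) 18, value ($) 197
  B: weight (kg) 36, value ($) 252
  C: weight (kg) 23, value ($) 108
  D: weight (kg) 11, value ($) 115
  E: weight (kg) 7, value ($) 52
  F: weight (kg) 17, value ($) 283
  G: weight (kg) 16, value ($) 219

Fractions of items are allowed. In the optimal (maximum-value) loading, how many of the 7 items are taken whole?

Order: F (283/17=16.65) > G (219/16=13.69) > A (197/18=10.94) > D (115/11=10.45) > E (52/7=7.43) > B (252/36=7.00) > C (108/23=4.70)
Fill: take F (17 @ 283) → take G (16 @ 219) → take A (18 @ 197) → take D (11 @ 115) → take 5/7 of E → 37.14; 67/67 used.
4 item(s) taken whole; one partial (take 5/7 of E).

4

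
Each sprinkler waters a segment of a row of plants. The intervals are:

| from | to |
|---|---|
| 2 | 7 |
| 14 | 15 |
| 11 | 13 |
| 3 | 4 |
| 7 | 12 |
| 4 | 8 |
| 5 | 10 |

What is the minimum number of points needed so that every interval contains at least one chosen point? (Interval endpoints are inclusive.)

Sort by right endpoint; whenever an interval is uncovered, place a point at its right end.
Sorted: [3,4] [2,7] [4,8] [5,10] [7,12] [11,13] [14,15]
{[3,4],[2,7],[4,8]} hit by 4; {[5,10],[7,12]} hit by 10; {[11,13]} hit by 13; {[14,15]} hit by 15.
Points: 4, 10, 13, 15 (4 total).

4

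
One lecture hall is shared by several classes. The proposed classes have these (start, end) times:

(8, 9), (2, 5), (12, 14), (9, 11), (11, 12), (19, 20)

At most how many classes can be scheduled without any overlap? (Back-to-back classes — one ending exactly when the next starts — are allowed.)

Sort by end time and greedily take each interval whose start is ≥ the last chosen end.
By end time: (2,5), (8,9), (9,11), (11,12), (12,14), (19,20).
Pick (2,5); next start ≥ 5 → (8,9); next start ≥ 9 → (9,11); next start ≥ 11 → (11,12); next start ≥ 12 → (12,14); next start ≥ 14 → (19,20).
Selected 6 classes.

6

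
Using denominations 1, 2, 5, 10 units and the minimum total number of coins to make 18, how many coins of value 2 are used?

1

Use the largest denomination that fits, subtract, and repeat.
18 − 1×10→8 − 1×5→3 − 1×2→1 − 1×1→0
Count of 2: 1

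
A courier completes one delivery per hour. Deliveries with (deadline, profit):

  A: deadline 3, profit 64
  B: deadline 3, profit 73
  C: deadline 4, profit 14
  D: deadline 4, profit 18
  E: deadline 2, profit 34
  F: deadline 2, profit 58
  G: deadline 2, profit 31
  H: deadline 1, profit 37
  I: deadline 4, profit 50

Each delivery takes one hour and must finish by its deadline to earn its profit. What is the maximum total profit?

Take jobs in profit order; each goes to the latest open slot no later than its deadline.
By profit: B(d3,73), A(d3,64), F(d2,58), I(d4,50), H(d1,37), E(d2,34), G(d2,31), D(d4,18), C(d4,14)
B→slot 3; A→slot 2; F→slot 1; I→slot 4; H skipped; E skipped; G skipped; D skipped; C skipped.
Profit = 58 + 64 + 73 + 50 = 245

245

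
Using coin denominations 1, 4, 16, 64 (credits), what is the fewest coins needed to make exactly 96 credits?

3

Use the largest denomination that fits, subtract, and repeat.
96 − 1×64→32 − 2×16→0
Total coins = 1 + 2 = 3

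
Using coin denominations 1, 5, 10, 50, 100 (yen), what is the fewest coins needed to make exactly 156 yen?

156 = 1×100 + 1×50 + 1×5 + 1×1
Total coins = 1 + 1 + 1 + 1 = 4

4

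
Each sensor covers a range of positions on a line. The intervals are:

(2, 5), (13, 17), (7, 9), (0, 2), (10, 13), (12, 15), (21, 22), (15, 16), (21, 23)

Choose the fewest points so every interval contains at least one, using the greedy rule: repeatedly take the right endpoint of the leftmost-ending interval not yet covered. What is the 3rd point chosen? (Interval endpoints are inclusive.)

13

Process intervals by earliest right end; each time one isn't hit yet, stab at its right endpoint.
Sorted: [0,2] [2,5] [7,9] [10,13] [12,15] [15,16] [13,17] [21,22] [21,23]
{[0,2],[2,5]} hit by 2; {[7,9]} hit by 9; {[10,13],[12,15]} hit by 13; {[15,16],[13,17]} hit by 16; {[21,22],[21,23]} hit by 22.
Points: 2, 9, 13, 16, 22 (5 total).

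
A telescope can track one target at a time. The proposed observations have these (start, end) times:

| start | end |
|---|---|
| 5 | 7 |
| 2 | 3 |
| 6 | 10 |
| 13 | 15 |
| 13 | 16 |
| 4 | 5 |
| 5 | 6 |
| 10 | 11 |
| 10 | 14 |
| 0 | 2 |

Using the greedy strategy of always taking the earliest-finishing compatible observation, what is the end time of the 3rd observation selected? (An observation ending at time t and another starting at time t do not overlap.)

5

Order by finish time; keep every interval that doesn't clash with the previous kept one.
Sorted by end: (0,2)  (2,3)  (4,5)  (5,6)  (5,7)  (6,10)  (10,11)  (10,14)  (13,15)  (13,16)
take (0,2); take (2,3); take (4,5); take (5,6); skip (5,7); take (6,10); take (10,11); skip (10,14); take (13,15); skip (13,16).
Selected: (0,2) (2,3) (4,5) (5,6) (6,10) (10,11) (13,15)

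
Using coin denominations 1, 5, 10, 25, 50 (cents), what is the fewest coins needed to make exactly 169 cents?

Use the largest denomination that fits, subtract, and repeat.
169 = 3×50 + 1×10 + 1×5 + 4×1
Total coins = 3 + 1 + 1 + 4 = 9

9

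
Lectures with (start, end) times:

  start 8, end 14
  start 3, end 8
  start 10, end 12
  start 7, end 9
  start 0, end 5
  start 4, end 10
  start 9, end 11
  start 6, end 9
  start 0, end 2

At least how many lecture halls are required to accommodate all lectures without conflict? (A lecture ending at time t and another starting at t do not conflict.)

starts: [0, 0, 3, 4, 6, 7, 8, 9, 10]
ends:   [2, 5, 8, 9, 9, 10, 11, 12, 14]
s0→1 s0→2 e2→1 s3→2 s4→3 e5→2 s6→3 s7→4  — peak 4.

4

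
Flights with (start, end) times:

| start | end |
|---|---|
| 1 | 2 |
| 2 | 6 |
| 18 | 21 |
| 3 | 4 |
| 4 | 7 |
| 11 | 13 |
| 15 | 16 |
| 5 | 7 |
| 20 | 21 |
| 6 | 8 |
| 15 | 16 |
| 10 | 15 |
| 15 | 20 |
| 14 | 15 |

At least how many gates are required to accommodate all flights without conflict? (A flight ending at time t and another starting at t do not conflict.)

3

The answer is the maximum number of intervals overlapping at any instant.
Events (time:±→running): 1:+→1 2:-→0 2:+→1 3:+→2 4:-→1 4:+→2 5:+→3 … peak 3.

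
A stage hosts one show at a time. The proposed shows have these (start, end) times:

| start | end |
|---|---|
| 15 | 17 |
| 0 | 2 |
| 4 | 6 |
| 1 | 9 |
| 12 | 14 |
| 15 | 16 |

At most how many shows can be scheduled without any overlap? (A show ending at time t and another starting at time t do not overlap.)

Greedy by earliest finish: after sorting by end time, pick each interval compatible with the last pick.
Sorted by end: (0,2)  (4,6)  (1,9)  (12,14)  (15,16)  (15,17)
take (0,2); take (4,6); take (12,14); take (15,16); skip (15,17).
Selected 4 shows.

4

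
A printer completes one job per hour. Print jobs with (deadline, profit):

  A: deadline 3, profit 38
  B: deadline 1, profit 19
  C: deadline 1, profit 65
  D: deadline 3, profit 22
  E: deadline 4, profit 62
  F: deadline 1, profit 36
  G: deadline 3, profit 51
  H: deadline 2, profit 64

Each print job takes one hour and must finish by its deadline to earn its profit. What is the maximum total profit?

Sort by profit descending; place each in the latest free slot ≤ its deadline.
By profit: C(d1,65), H(d2,64), E(d4,62), G(d3,51), A(d3,38), F(d1,36), D(d3,22), B(d1,19)
C→slot 1; H→slot 2; E→slot 4; G→slot 3; A skipped; F skipped; D skipped; B skipped.
Profit = 65 + 64 + 51 + 62 = 242

242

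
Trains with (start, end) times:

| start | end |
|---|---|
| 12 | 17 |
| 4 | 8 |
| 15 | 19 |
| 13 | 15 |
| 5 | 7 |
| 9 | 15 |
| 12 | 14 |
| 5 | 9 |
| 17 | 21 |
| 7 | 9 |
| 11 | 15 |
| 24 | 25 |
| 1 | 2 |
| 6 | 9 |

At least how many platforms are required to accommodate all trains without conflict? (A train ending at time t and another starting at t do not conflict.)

5

Events (time:±→running): 1:+→1 2:-→0 4:+→1 5:+→2 5:+→3 6:+→4 7:-→3 7:+→4 8:-→3 9:-→2 9:-→1 9:-→0 9:+→1 11:+→2 12:+→3 12:+→4 13:+→5 … peak 5.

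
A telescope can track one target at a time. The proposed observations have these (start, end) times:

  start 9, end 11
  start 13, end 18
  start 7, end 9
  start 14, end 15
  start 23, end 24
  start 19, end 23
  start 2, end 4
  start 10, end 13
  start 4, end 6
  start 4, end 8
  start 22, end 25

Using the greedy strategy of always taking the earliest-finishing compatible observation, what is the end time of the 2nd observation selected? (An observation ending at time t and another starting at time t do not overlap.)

6

Greedy by earliest finish: after sorting by end time, pick each interval compatible with the last pick.
Sorted by end: (2,4)  (4,6)  (4,8)  (7,9)  (9,11)  (10,13)  (14,15)  (13,18)  (19,23)  (23,24)  (22,25)
take (2,4); take (4,6); skip (4,8); take (7,9); take (9,11); take (14,15); take (19,23); take (23,24).
Selected: (2,4) (4,6) (7,9) (9,11) (14,15) (19,23) (23,24)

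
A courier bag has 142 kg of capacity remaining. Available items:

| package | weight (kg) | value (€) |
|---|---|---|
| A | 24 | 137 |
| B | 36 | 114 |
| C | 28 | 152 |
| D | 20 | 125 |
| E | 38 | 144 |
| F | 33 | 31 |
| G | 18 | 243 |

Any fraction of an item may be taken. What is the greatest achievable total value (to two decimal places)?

Sort by value per unit weight and fill in that order.
Ratios (sorted): G 13.50, D 6.25, A 5.71, C 5.43, E 3.79, B 3.17, F 0.94
take G (18 @ 243); take D (20 @ 125); take A (24 @ 137); take C (28 @ 152); take E (38 @ 144); take 14/36 of B → 44.33. Capacity used 142/142.
Total value = 845.33

845.33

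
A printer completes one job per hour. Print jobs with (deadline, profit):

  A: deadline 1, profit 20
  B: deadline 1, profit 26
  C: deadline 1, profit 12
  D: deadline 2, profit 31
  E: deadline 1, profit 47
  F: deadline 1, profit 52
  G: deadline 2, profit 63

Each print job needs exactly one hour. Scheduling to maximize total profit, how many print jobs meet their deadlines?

2

Take jobs in profit order; each goes to the latest open slot no later than its deadline.
Profit order: G=63 F=52 E=47 D=31 B=26 A=20 C=12
Assign: G→slot 2, F→slot 1, E skipped, D skipped, B skipped, A skipped, C skipped.
Slots: [1:F] [2:G]
2 of 7 scheduled.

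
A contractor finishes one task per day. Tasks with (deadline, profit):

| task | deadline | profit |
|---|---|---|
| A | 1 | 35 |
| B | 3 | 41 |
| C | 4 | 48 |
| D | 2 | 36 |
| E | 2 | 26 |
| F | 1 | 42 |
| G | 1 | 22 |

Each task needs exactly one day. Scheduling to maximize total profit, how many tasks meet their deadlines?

4

Profit order: C=48 F=42 B=41 D=36 A=35 E=26 G=22
Assign: C→slot 4, F→slot 1, B→slot 3, D→slot 2, A skipped, E skipped, G skipped.
Slots: [1:F] [2:D] [3:B] [4:C]
4 of 7 scheduled.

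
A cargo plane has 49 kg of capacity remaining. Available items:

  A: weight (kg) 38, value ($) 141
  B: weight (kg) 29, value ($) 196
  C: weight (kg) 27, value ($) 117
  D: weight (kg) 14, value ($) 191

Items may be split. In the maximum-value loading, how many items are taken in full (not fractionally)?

Greedy by value/weight ratio, highest first.
Order: D (191/14=13.64) > B (196/29=6.76) > C (117/27=4.33) > A (141/38=3.71)
Fill: take D (14 @ 191) → take B (29 @ 196) → take 6/27 of C → 26.00; 49/49 used.
2 item(s) taken whole; one partial (take 6/27 of C).

2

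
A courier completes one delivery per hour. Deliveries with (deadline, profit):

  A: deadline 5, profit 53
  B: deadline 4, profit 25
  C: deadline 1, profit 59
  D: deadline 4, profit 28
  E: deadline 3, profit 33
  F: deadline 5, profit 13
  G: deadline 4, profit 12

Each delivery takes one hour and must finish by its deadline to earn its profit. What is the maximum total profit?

198

Profit order: C=59 A=53 E=33 D=28 B=25 F=13 G=12
Assign: C→slot 1, A→slot 5, E→slot 3, D→slot 4, B→slot 2, F skipped, G skipped.
Slots: [1:C] [2:B] [3:E] [4:D] [5:A]
Profit = 59 + 25 + 33 + 28 + 53 = 198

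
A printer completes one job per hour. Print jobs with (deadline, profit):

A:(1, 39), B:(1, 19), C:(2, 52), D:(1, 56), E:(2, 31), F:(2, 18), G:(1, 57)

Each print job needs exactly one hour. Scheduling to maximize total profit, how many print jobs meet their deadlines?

Take jobs in profit order; each goes to the latest open slot no later than its deadline.
Profit order: G=57 D=56 C=52 A=39 E=31 B=19 F=18
Assign: G→slot 1, D skipped, C→slot 2, A skipped, E skipped, B skipped, F skipped.
Slots: [1:G] [2:C]
2 of 7 scheduled.

2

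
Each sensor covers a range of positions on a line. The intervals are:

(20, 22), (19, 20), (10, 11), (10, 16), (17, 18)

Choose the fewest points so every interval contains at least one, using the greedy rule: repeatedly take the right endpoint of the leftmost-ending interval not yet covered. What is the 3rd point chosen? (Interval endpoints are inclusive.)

20

Sorted: [10,11] [10,16] [17,18] [19,20] [20,22]
{[10,11],[10,16]} hit by 11; {[17,18]} hit by 18; {[19,20],[20,22]} hit by 20.
Points: 11, 18, 20 (3 total).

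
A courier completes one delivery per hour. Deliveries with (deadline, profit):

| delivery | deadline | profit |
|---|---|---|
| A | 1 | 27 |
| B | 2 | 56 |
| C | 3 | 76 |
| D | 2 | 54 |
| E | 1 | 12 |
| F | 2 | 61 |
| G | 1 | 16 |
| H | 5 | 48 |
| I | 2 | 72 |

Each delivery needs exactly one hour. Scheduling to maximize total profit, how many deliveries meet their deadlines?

4

Take jobs in profit order; each goes to the latest open slot no later than its deadline.
By profit: C(d3,76), I(d2,72), F(d2,61), B(d2,56), D(d2,54), H(d5,48), A(d1,27), G(d1,16), E(d1,12)
C→slot 3; I→slot 2; F→slot 1; B skipped; D skipped; H→slot 5; A skipped; G skipped; E skipped.
4 of 9 scheduled.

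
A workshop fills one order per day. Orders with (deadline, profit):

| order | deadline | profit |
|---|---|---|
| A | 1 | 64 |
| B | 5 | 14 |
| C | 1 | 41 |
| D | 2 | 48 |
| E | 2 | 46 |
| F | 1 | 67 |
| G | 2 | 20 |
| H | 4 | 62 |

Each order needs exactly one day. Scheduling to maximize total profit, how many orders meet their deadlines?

Sort by profit descending; place each in the latest free slot ≤ its deadline.
Profit order: F=67 A=64 H=62 D=48 E=46 C=41 G=20 B=14
Assign: F→slot 1, A skipped, H→slot 4, D→slot 2, E skipped, C skipped, G skipped, B→slot 5.
Slots: [1:F] [2:D] [4:H] [5:B]
4 of 8 scheduled.

4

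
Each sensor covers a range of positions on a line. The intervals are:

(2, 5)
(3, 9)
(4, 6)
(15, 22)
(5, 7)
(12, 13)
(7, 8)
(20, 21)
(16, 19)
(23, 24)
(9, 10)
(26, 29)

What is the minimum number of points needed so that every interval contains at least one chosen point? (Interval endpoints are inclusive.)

Process intervals by earliest right end; each time one isn't hit yet, stab at its right endpoint.
By right end: [2,5]  [4,6]  [5,7]  [7,8]  [3,9]  [9,10]  [12,13]  [16,19]  [20,21]  [15,22]  [23,24]  [26,29]
[2,5] uncovered → point at 5; [7,8] uncovered → point at 8; [9,10] uncovered → point at 10; [12,13] uncovered → point at 13; [16,19] uncovered → point at 19; [20,21] uncovered → point at 21; [23,24] uncovered → point at 24; [26,29] uncovered → point at 29.
Points: 5, 8, 10, 13, 19, 21, 24, 29 (8 total).

8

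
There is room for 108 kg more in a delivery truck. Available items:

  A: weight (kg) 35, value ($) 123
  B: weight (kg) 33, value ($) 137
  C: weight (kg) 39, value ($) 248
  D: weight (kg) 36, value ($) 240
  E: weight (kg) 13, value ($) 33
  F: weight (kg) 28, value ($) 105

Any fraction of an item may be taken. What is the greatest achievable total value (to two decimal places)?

Greedy by value/weight ratio, highest first.
Order: D (240/36=6.67) > C (248/39=6.36) > B (137/33=4.15) > F (105/28=3.75) > A (123/35=3.51) > E (33/13=2.54)
Fill: take D (36 @ 240) → take C (39 @ 248) → take B (33 @ 137); 108/108 used.
Total value = 625.00

625.00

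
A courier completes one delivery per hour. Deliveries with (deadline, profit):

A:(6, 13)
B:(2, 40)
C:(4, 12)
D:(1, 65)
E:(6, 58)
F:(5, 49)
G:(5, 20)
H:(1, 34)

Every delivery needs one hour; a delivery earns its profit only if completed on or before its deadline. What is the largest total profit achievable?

245

Sort by profit descending; place each in the latest free slot ≤ its deadline.
Profit order: D=65 E=58 F=49 B=40 H=34 G=20 A=13 C=12
Assign: D→slot 1, E→slot 6, F→slot 5, B→slot 2, H skipped, G→slot 4, A→slot 3, C skipped.
Slots: [1:D] [2:B] [3:A] [4:G] [5:F] [6:E]
Profit = 65 + 40 + 13 + 20 + 49 + 58 = 245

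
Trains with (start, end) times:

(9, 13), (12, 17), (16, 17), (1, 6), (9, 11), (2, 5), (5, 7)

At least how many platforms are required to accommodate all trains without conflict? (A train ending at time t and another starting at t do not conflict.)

2

Count concurrent intervals with a sweep; the peak is the room count.
starts: [1, 2, 5, 9, 9, 12, 16]
ends:   [5, 6, 7, 11, 13, 17, 17]
s1→1 s2→2  — peak 2.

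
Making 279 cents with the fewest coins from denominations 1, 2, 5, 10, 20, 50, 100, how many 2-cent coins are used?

2

279 − 2×100→79 − 1×50→29 − 1×20→9 − 1×5→4 − 2×2→0
Count of 2: 2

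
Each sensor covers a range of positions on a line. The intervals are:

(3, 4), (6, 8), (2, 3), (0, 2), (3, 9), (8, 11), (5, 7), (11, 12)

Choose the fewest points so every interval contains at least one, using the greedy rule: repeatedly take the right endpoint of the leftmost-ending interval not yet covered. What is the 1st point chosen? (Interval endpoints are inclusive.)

Sorted: [0,2] [2,3] [3,4] [5,7] [6,8] [3,9] [8,11] [11,12]
{[0,2],[2,3]} hit by 2; {[3,4]} hit by 4; {[5,7],[6,8],[3,9]} hit by 7; {[8,11],[11,12]} hit by 11.
Points: 2, 4, 7, 11 (4 total).

2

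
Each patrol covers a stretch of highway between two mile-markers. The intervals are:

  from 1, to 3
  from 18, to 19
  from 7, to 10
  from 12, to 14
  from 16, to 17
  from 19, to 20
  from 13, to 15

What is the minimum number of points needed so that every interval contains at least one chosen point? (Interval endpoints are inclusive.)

5

Sorted: [1,3] [7,10] [12,14] [13,15] [16,17] [18,19] [19,20]
{[1,3]} hit by 3; {[7,10]} hit by 10; {[12,14],[13,15]} hit by 14; {[16,17]} hit by 17; {[18,19],[19,20]} hit by 19.
Points: 3, 10, 14, 17, 19 (5 total).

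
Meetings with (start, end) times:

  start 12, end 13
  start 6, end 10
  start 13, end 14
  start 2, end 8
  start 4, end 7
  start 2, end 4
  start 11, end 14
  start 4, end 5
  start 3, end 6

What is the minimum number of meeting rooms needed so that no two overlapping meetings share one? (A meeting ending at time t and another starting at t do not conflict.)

The answer is the maximum number of intervals overlapping at any instant.
starts: [2, 2, 3, 4, 4, 6, 11, 12, 13]
ends:   [4, 5, 6, 7, 8, 10, 13, 14, 14]
s2→1 s2→2 s3→3 e4→2 s4→3 s4→4  — peak 4.

4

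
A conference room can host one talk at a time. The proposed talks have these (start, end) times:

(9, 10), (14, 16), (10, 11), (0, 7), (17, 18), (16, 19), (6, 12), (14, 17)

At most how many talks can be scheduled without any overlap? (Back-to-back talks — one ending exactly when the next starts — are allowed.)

5

Sort by end time and greedily take each interval whose start is ≥ the last chosen end.
By end time: (0,7), (9,10), (10,11), (6,12), (14,16), (14,17), (17,18), (16,19).
Pick (0,7); next start ≥ 7 → (9,10); next start ≥ 10 → (10,11); next start ≥ 11 → (14,16); next start ≥ 16 → (17,18).
Selected 5 talks.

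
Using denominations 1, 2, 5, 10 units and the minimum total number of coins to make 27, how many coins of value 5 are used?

Greedy: take as many of the largest coin as possible, then repeat with the remainder.
27 − 2×10→7 − 1×5→2 − 1×2→0
Count of 5: 1

1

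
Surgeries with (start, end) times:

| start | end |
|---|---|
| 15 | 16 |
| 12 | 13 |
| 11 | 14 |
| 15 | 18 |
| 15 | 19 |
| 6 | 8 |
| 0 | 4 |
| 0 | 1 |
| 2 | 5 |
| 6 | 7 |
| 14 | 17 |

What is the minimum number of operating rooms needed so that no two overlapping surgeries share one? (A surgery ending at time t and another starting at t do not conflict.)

The answer is the maximum number of intervals overlapping at any instant.
Events (time:±→running): 0:+→1 0:+→2 1:-→1 2:+→2 4:-→1 5:-→0 6:+→1 6:+→2 7:-→1 8:-→0 11:+→1 12:+→2 13:-→1 14:-→0 14:+→1 15:+→2 15:+→3 15:+→4 … peak 4.

4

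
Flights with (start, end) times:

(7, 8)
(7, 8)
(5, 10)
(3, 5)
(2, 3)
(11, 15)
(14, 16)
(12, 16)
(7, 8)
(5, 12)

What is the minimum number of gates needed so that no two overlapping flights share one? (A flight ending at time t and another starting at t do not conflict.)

Events (time:±→running): 2:+→1 3:-→0 3:+→1 5:-→0 5:+→1 5:+→2 7:+→3 7:+→4 7:+→5 … peak 5.

5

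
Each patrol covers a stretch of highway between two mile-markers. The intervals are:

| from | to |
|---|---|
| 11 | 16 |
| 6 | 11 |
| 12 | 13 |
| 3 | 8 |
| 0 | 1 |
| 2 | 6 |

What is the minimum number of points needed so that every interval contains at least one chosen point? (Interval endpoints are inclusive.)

3

By right end: [0,1]  [2,6]  [3,8]  [6,11]  [12,13]  [11,16]
[0,1] uncovered → point at 1; [2,6] uncovered → point at 6; [12,13] uncovered → point at 13.
Points: 1, 6, 13 (3 total).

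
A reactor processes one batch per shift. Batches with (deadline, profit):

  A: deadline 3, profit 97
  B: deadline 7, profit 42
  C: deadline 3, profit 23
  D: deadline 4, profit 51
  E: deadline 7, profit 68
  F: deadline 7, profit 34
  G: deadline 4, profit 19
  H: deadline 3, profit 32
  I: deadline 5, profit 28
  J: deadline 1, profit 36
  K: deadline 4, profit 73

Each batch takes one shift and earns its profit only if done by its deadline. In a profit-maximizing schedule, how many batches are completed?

Sort by profit descending; place each in the latest free slot ≤ its deadline.
Profit order: A=97 K=73 E=68 D=51 B=42 J=36 F=34 H=32 I=28 C=23 G=19
Assign: A→slot 3, K→slot 4, E→slot 7, D→slot 2, B→slot 6, J→slot 1, F→slot 5, H skipped, I skipped, C skipped, G skipped.
Slots: [1:J] [2:D] [3:A] [4:K] [5:F] [6:B] [7:E]
7 of 11 scheduled.

7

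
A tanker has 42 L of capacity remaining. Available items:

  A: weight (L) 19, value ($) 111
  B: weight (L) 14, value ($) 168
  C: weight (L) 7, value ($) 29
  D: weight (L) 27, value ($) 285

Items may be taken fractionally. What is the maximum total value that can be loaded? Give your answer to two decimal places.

458.84

Order: B (168/14=12.00) > D (285/27=10.56) > A (111/19=5.84) > C (29/7=4.14)
Fill: take B (14 @ 168) → take D (27 @ 285) → take 1/19 of A → 5.84; 42/42 used.
Total value = 458.84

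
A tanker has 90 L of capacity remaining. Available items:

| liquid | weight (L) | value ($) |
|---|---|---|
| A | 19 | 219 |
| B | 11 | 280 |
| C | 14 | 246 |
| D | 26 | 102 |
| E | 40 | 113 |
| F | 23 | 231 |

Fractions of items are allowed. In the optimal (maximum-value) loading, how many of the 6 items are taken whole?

Greedy by value/weight ratio, highest first.
Ratios (sorted): B 25.45, C 17.57, A 11.53, F 10.04, D 3.92, E 2.83
take B (11 @ 280); take C (14 @ 246); take A (19 @ 219); take F (23 @ 231); take 23/26 of D → 90.23. Capacity used 90/90.
4 item(s) taken whole; one partial (take 23/26 of D).

4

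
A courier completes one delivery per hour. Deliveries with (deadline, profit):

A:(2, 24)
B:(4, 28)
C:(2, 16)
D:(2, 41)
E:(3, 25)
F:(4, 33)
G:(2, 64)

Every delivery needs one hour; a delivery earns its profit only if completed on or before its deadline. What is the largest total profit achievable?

166

By profit: G(d2,64), D(d2,41), F(d4,33), B(d4,28), E(d3,25), A(d2,24), C(d2,16)
G→slot 2; D→slot 1; F→slot 4; B→slot 3; E skipped; A skipped; C skipped.
Profit = 41 + 64 + 28 + 33 = 166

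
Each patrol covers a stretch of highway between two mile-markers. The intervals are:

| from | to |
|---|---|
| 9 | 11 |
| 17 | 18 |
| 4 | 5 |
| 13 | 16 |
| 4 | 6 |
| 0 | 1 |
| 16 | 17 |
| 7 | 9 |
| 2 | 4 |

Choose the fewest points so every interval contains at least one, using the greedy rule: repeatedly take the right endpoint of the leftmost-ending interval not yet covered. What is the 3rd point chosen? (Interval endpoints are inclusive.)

9

By right end: [0,1]  [2,4]  [4,5]  [4,6]  [7,9]  [9,11]  [13,16]  [16,17]  [17,18]
[0,1] uncovered → point at 1; [2,4] uncovered → point at 4; [7,9] uncovered → point at 9; [13,16] uncovered → point at 16; [17,18] uncovered → point at 18.
Points: 1, 4, 9, 16, 18 (5 total).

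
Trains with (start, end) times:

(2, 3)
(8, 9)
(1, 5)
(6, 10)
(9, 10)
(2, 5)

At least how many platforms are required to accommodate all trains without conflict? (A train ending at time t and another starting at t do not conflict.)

The answer is the maximum number of intervals overlapping at any instant.
starts: [1, 2, 2, 6, 8, 9]
ends:   [3, 5, 5, 9, 10, 10]
s1→1 s2→2 s2→3  — peak 3.

3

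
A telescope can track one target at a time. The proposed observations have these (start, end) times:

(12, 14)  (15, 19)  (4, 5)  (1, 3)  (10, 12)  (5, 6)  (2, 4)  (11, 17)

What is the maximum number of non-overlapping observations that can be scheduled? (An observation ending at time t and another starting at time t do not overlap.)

6

Sorted by end: (1,3)  (2,4)  (4,5)  (5,6)  (10,12)  (12,14)  (11,17)  (15,19)
take (1,3); skip (2,4); take (4,5); take (5,6); take (10,12); take (12,14); skip (11,17); take (15,19).
Selected 6 observations.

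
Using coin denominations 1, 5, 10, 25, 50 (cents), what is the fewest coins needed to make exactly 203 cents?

7

203 = 4×50 + 3×1
Total coins = 4 + 3 = 7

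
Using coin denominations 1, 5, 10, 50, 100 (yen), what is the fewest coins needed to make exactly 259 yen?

8

259 − 2×100→59 − 1×50→9 − 1×5→4 − 4×1→0
Total coins = 2 + 1 + 1 + 4 = 8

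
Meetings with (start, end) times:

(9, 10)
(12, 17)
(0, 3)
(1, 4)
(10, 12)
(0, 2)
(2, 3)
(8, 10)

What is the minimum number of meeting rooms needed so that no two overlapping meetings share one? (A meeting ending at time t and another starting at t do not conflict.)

The answer is the maximum number of intervals overlapping at any instant.
Events (time:±→running): 0:+→1 0:+→2 1:+→3 … peak 3.

3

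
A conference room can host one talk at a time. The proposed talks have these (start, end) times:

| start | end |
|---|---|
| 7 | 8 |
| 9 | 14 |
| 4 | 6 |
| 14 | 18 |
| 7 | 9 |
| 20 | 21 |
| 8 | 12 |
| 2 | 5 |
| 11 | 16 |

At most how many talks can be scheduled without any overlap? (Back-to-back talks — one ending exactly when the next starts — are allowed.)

Sort by end time and greedily take each interval whose start is ≥ the last chosen end.
Sorted by end: (2,5)  (4,6)  (7,8)  (7,9)  (8,12)  (9,14)  (11,16)  (14,18)  (20,21)
take (2,5); take (7,8); take (8,12); take (14,18); take (20,21).
Selected 5 talks.

5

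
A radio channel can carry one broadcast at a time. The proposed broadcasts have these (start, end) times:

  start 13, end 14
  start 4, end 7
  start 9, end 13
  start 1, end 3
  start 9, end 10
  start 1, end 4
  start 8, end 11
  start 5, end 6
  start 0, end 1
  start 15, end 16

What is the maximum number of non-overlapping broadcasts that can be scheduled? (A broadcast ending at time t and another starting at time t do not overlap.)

6

Greedy by earliest finish: after sorting by end time, pick each interval compatible with the last pick.
Sorted by end: (0,1)  (1,3)  (1,4)  (5,6)  (4,7)  (9,10)  (8,11)  (9,13)  (13,14)  (15,16)
take (0,1); take (1,3); skip (1,4); take (5,6); skip (4,7); take (9,10); skip (9,13); take (13,14); take (15,16).
Selected 6 broadcasts.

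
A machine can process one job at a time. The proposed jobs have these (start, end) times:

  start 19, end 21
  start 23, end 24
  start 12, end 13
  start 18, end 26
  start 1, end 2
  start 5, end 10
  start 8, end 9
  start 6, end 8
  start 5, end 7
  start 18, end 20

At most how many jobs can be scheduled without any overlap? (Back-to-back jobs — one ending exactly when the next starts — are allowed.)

6

Sorted by end: (1,2)  (5,7)  (6,8)  (8,9)  (5,10)  (12,13)  (18,20)  (19,21)  (23,24)  (18,26)
take (1,2); take (5,7); take (8,9); take (12,13); take (18,20); take (23,24).
Selected 6 jobs.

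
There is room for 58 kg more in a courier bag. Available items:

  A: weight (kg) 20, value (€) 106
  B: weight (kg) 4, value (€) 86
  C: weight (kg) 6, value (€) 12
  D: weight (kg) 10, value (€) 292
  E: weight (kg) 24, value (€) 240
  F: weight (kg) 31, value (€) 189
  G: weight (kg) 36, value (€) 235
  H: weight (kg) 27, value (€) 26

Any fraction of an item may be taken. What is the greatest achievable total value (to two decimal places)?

Sort by value per unit weight and fill in that order.
Order: D (292/10=29.20) > B (86/4=21.50) > E (240/24=10.00) > G (235/36=6.53) > F (189/31=6.10) > A (106/20=5.30) > C (12/6=2.00) > H (26/27=0.96)
Fill: take D (10 @ 292) → take B (4 @ 86) → take E (24 @ 240) → take 20/36 of G → 130.56; 58/58 used.
Total value = 748.56

748.56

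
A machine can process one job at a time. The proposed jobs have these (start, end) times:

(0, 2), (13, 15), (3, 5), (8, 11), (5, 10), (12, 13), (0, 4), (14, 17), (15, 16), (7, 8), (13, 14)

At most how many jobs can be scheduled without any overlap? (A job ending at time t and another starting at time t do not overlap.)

7

Greedy by earliest finish: after sorting by end time, pick each interval compatible with the last pick.
Sorted by end: (0,2)  (0,4)  (3,5)  (7,8)  (5,10)  (8,11)  (12,13)  (13,14)  (13,15)  (15,16)  (14,17)
take (0,2); skip (0,4); take (3,5); take (7,8); skip (5,10); take (8,11); take (12,13); take (13,14); skip (13,15); take (15,16).
Selected 7 jobs.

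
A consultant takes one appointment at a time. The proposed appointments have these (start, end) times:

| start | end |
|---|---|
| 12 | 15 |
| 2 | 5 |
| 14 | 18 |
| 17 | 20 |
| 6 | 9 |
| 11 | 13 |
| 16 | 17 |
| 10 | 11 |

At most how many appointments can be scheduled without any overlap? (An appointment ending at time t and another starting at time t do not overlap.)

Greedy by earliest finish: after sorting by end time, pick each interval compatible with the last pick.
Sorted by end: (2,5)  (6,9)  (10,11)  (11,13)  (12,15)  (16,17)  (14,18)  (17,20)
take (2,5); take (6,9); take (10,11); take (11,13); take (16,17); take (17,20).
Selected 6 appointments.

6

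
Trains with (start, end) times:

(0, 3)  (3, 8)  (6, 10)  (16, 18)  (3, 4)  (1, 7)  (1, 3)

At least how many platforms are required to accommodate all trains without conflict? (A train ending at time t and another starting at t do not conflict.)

3

The answer is the maximum number of intervals overlapping at any instant.
Events (time:±→running): 0:+→1 1:+→2 1:+→3 … peak 3.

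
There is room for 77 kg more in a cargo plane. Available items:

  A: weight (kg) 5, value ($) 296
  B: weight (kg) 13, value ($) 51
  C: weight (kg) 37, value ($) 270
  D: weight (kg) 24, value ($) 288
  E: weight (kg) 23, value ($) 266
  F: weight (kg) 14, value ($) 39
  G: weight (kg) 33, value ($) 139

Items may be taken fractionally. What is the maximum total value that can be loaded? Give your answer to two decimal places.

Sort by value per unit weight and fill in that order.
Ratios (sorted): A 59.20, D 12.00, E 11.57, C 7.30, G 4.21, B 3.92, F 2.79
take A (5 @ 296); take D (24 @ 288); take E (23 @ 266); take 25/37 of C → 182.43. Capacity used 77/77.
Total value = 1032.43

1032.43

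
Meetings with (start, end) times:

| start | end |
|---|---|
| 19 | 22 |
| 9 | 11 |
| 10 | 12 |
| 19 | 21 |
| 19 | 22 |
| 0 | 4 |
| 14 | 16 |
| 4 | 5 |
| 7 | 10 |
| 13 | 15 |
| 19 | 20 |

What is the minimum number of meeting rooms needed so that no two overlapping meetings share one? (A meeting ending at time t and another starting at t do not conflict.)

4

The answer is the maximum number of intervals overlapping at any instant.
Events (time:±→running): 0:+→1 4:-→0 4:+→1 5:-→0 7:+→1 9:+→2 10:-→1 10:+→2 11:-→1 12:-→0 13:+→1 14:+→2 15:-→1 16:-→0 19:+→1 19:+→2 19:+→3 19:+→4 … peak 4.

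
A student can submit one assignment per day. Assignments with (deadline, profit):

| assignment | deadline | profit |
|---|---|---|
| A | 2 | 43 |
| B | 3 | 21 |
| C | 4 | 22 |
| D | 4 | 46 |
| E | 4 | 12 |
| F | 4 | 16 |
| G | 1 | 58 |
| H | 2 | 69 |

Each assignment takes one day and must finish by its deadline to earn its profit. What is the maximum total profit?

By profit: H(d2,69), G(d1,58), D(d4,46), A(d2,43), C(d4,22), B(d3,21), F(d4,16), E(d4,12)
H→slot 2; G→slot 1; D→slot 4; A skipped; C→slot 3; B skipped; F skipped; E skipped.
Profit = 58 + 69 + 22 + 46 = 195

195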